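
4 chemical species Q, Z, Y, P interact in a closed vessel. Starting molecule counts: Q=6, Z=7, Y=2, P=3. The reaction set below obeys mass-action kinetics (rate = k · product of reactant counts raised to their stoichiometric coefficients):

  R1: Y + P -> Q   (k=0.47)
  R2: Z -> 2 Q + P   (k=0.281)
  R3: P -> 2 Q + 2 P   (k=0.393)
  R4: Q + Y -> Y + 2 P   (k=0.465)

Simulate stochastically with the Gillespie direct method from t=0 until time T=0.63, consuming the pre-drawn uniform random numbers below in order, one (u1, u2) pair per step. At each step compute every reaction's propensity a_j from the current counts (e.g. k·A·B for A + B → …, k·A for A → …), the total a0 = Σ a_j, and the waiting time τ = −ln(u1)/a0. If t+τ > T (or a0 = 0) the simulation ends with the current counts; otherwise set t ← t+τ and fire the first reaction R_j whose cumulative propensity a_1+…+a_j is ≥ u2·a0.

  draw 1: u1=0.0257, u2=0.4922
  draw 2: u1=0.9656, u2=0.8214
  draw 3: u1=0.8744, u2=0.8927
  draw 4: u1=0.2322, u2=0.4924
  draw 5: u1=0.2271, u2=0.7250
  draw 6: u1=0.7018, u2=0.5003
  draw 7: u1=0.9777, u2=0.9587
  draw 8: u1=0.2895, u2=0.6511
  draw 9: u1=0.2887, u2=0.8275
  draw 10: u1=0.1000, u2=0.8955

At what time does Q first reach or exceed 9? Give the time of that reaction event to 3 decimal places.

Threshold first reached at t = 0.493

t=0.000: Q=6 Z=7 Y=2 P=3
Draw 1: a1=2.820, a2=1.967, a3=1.179, a4=5.580, a0=11.546; τ=−ln(0.0257)/11.546=0.317 → t=0.317; u2·a0=0.4922·11.546=5.683; a1+a2=4.787 < 5.683 ≤ a1+…+a3=5.966 → R3 fires; Q=8 Z=7 Y=2 P=4
Draw 2: a1=3.760, a2=1.967, a3=1.572, a4=7.440, a0=14.739; τ=−ln(0.9656)/14.739=0.002 → t=0.319; u2·a0=0.8214·14.739=12.107; a1+…+a3=7.299 < 12.107 ≤ a1+…+a4=14.739 → R4 fires; Q=7 Z=7 Y=2 P=6
Draw 3: a1=5.640, a2=1.967, a3=2.358, a4=6.510, a0=16.475; τ=−ln(0.8744)/16.475=0.008 → t=0.328; u2·a0=0.8927·16.475=14.707; a1+…+a3=9.965 < 14.707 ≤ a1+…+a4=16.475 → R4 fires; Q=6 Z=7 Y=2 P=8
Draw 4: a1=7.520, a2=1.967, a3=3.144, a4=5.580, a0=18.211; τ=−ln(0.2322)/18.211=0.080 → t=0.408; u2·a0=0.4924·18.211=8.967; a1=7.520 < 8.967 ≤ a1+a2=9.487 → R2 fires; Q=8 Z=6 Y=2 P=9
Draw 5: a1=8.460, a2=1.686, a3=3.537, a4=7.440, a0=21.123; τ=−ln(0.2271)/21.123=0.070 → t=0.478; u2·a0=0.7250·21.123=15.314; a1+…+a3=13.683 < 15.314 ≤ a1+…+a4=21.123 → R4 fires; Q=7 Z=6 Y=2 P=11
Draw 6: a1=10.340, a2=1.686, a3=4.323, a4=6.510, a0=22.859; τ=−ln(0.7018)/22.859=0.015 → t=0.493; u2·a0=0.5003·22.859=11.436; a1=10.340 < 11.436 ≤ a1+a2=12.026 → R2 fires; Q=9 Z=5 Y=2 P=12
Draw 7: a1=11.280, a2=1.405, a3=4.716, a4=8.370, a0=25.771; τ=−ln(0.9777)/25.771=0.001 → t=0.494; u2·a0=0.9587·25.771=24.707; a1+…+a3=17.401 < 24.707 ≤ a1+…+a4=25.771 → R4 fires; Q=8 Z=5 Y=2 P=14
Draw 8: a1=13.160, a2=1.405, a3=5.502, a4=7.440, a0=27.507; τ=−ln(0.2895)/27.507=0.045 → t=0.539; u2·a0=0.6511·27.507=17.910; a1+a2=14.565 < 17.910 ≤ a1+…+a3=20.067 → R3 fires; Q=10 Z=5 Y=2 P=15
Draw 9: a1=14.100, a2=1.405, a3=5.895, a4=9.300, a0=30.700; τ=−ln(0.2887)/30.700=0.040 → t=0.580; u2·a0=0.8275·30.700=25.404; a1+…+a3=21.400 < 25.404 ≤ a1+…+a4=30.700 → R4 fires; Q=9 Z=5 Y=2 P=17
Draw 10: a1=15.980, a2=1.405, a3=6.681, a4=8.370, a0=32.436; τ=−ln(0.1000)/32.436=0.071 → t=0.651 > T=0.63: stop.
Q first becomes ≥ 9 when it reaches 9 at the event at t=0.493.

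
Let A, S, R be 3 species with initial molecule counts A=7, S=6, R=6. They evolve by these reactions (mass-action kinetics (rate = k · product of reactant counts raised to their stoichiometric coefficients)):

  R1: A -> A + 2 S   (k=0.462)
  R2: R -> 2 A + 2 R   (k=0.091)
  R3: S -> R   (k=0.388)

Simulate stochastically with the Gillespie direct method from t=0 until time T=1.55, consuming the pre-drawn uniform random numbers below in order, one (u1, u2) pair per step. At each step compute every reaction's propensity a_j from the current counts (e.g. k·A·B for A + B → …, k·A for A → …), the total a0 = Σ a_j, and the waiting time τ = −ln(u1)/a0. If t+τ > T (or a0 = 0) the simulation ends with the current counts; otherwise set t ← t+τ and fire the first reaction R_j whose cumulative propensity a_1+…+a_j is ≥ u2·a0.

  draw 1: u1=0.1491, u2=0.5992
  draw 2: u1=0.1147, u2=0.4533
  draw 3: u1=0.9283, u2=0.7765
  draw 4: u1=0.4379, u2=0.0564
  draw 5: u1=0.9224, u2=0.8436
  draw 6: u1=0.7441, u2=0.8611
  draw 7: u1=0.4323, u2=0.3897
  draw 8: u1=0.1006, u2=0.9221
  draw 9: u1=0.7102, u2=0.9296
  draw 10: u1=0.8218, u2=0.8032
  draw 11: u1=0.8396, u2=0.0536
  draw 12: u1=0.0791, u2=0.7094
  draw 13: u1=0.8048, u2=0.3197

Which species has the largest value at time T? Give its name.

Dominant species at T: R

t=0.000: A=7 S=6 R=6
Draw 1: a1=3.234, a2=0.546, a3=2.328, a0=6.108; τ=−ln(0.1491)/6.108=0.312 → t=0.312; u2·a0=0.5992·6.108=3.660; a1=3.234 < 3.660 ≤ a1+a2=3.780 → R2 fires; A=9 S=6 R=7
Draw 2: a1=4.158, a2=0.637, a3=2.328, a0=7.123; τ=−ln(0.1147)/7.123=0.304 → t=0.616; u2·a0=0.4533·7.123=3.229 ≤ a1=4.158 → R1 fires; A=9 S=8 R=7
Draw 3: a1=4.158, a2=0.637, a3=3.104, a0=7.899; τ=−ln(0.9283)/7.899=0.009 → t=0.625; u2·a0=0.7765·7.899=6.134; a1+a2=4.795 < 6.134 ≤ a1+…+a3=7.899 → R3 fires; A=9 S=7 R=8
Draw 4: a1=4.158, a2=0.728, a3=2.716, a0=7.602; τ=−ln(0.4379)/7.602=0.109 → t=0.734; u2·a0=0.0564·7.602=0.429 ≤ a1=4.158 → R1 fires; A=9 S=9 R=8
Draw 5: a1=4.158, a2=0.728, a3=3.492, a0=8.378; τ=−ln(0.9224)/8.378=0.010 → t=0.743; u2·a0=0.8436·8.378=7.068; a1+a2=4.886 < 7.068 ≤ a1+…+a3=8.378 → R3 fires; A=9 S=8 R=9
Draw 6: a1=4.158, a2=0.819, a3=3.104, a0=8.081; τ=−ln(0.7441)/8.081=0.037 → t=0.780; u2·a0=0.8611·8.081=6.959; a1+a2=4.977 < 6.959 ≤ a1+…+a3=8.081 → R3 fires; A=9 S=7 R=10
Draw 7: a1=4.158, a2=0.910, a3=2.716, a0=7.784; τ=−ln(0.4323)/7.784=0.108 → t=0.888; u2·a0=0.3897·7.784=3.033 ≤ a1=4.158 → R1 fires; A=9 S=9 R=10
Draw 8: a1=4.158, a2=0.910, a3=3.492, a0=8.560; τ=−ln(0.1006)/8.560=0.268 → t=1.156; u2·a0=0.9221·8.560=7.893; a1+a2=5.068 < 7.893 ≤ a1+…+a3=8.560 → R3 fires; A=9 S=8 R=11
Draw 9: a1=4.158, a2=1.001, a3=3.104, a0=8.263; τ=−ln(0.7102)/8.263=0.041 → t=1.197; u2·a0=0.9296·8.263=7.681; a1+a2=5.159 < 7.681 ≤ a1+…+a3=8.263 → R3 fires; A=9 S=7 R=12
Draw 10: a1=4.158, a2=1.092, a3=2.716, a0=7.966; τ=−ln(0.8218)/7.966=0.025 → t=1.222; u2·a0=0.8032·7.966=6.398; a1+a2=5.250 < 6.398 ≤ a1+…+a3=7.966 → R3 fires; A=9 S=6 R=13
Draw 11: a1=4.158, a2=1.183, a3=2.328, a0=7.669; τ=−ln(0.8396)/7.669=0.023 → t=1.245; u2·a0=0.0536·7.669=0.411 ≤ a1=4.158 → R1 fires; A=9 S=8 R=13
Draw 12: a1=4.158, a2=1.183, a3=3.104, a0=8.445; τ=−ln(0.0791)/8.445=0.300 → t=1.545; u2·a0=0.7094·8.445=5.991; a1+a2=5.341 < 5.991 ≤ a1+…+a3=8.445 → R3 fires; A=9 S=7 R=14
Draw 13: a1=4.158, a2=1.274, a3=2.716, a0=8.148; τ=−ln(0.8048)/8.148=0.027 → t=1.572 > T=1.55: stop.
At T=1.55: A=9 S=7 R=14; the largest is R.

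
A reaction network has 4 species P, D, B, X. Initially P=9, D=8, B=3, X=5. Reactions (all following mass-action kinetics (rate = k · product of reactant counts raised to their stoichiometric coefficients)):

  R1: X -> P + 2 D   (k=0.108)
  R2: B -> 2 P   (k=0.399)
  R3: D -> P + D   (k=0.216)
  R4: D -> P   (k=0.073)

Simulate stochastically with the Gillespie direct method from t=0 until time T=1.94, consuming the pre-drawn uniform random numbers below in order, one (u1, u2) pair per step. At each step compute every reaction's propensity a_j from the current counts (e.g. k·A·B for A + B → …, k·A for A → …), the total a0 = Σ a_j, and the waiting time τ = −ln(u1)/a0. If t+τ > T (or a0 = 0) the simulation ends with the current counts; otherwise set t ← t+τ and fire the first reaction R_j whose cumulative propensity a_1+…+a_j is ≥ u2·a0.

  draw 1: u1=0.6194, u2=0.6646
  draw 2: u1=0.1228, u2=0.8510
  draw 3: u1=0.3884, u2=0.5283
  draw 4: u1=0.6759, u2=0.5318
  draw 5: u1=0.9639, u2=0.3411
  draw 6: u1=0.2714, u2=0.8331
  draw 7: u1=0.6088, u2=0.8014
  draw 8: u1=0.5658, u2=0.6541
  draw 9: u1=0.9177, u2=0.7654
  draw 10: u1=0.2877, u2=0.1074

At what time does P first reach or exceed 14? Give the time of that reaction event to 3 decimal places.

Threshold first reached at t = 0.976

t=0.000: P=9 D=8 B=3 X=5
Draw 1: a1=0.540, a2=1.197, a3=1.728, a4=0.584, a0=4.049; τ=−ln(0.6194)/4.049=0.118 → t=0.118; u2·a0=0.6646·4.049=2.691; a1+a2=1.737 < 2.691 ≤ a1+…+a3=3.465 → R3 fires; P=10 D=8 B=3 X=5
Draw 2: a1=0.540, a2=1.197, a3=1.728, a4=0.584, a0=4.049; τ=−ln(0.1228)/4.049=0.518 → t=0.636; u2·a0=0.8510·4.049=3.446; a1+a2=1.737 < 3.446 ≤ a1+…+a3=3.465 → R3 fires; P=11 D=8 B=3 X=5
Draw 3: a1=0.540, a2=1.197, a3=1.728, a4=0.584, a0=4.049; τ=−ln(0.3884)/4.049=0.234 → t=0.870; u2·a0=0.5283·4.049=2.139; a1+a2=1.737 < 2.139 ≤ a1+…+a3=3.465 → R3 fires; P=12 D=8 B=3 X=5
Draw 4: a1=0.540, a2=1.197, a3=1.728, a4=0.584, a0=4.049; τ=−ln(0.6759)/4.049=0.097 → t=0.967; u2·a0=0.5318·4.049=2.153; a1+a2=1.737 < 2.153 ≤ a1+…+a3=3.465 → R3 fires; P=13 D=8 B=3 X=5
Draw 5: a1=0.540, a2=1.197, a3=1.728, a4=0.584, a0=4.049; τ=−ln(0.9639)/4.049=0.009 → t=0.976; u2·a0=0.3411·4.049=1.381; a1=0.540 < 1.381 ≤ a1+a2=1.737 → R2 fires; P=15 D=8 B=2 X=5
Draw 6: a1=0.540, a2=0.798, a3=1.728, a4=0.584, a0=3.650; τ=−ln(0.2714)/3.650=0.357 → t=1.333; u2·a0=0.8331·3.650=3.041; a1+a2=1.338 < 3.041 ≤ a1+…+a3=3.066 → R3 fires; P=16 D=8 B=2 X=5
Draw 7: a1=0.540, a2=0.798, a3=1.728, a4=0.584, a0=3.650; τ=−ln(0.6088)/3.650=0.136 → t=1.469; u2·a0=0.8014·3.650=2.925; a1+a2=1.338 < 2.925 ≤ a1+…+a3=3.066 → R3 fires; P=17 D=8 B=2 X=5
Draw 8: a1=0.540, a2=0.798, a3=1.728, a4=0.584, a0=3.650; τ=−ln(0.5658)/3.650=0.156 → t=1.625; u2·a0=0.6541·3.650=2.387; a1+a2=1.338 < 2.387 ≤ a1+…+a3=3.066 → R3 fires; P=18 D=8 B=2 X=5
Draw 9: a1=0.540, a2=0.798, a3=1.728, a4=0.584, a0=3.650; τ=−ln(0.9177)/3.650=0.024 → t=1.648; u2·a0=0.7654·3.650=2.794; a1+a2=1.338 < 2.794 ≤ a1+…+a3=3.066 → R3 fires; P=19 D=8 B=2 X=5
Draw 10: a1=0.540, a2=0.798, a3=1.728, a4=0.584, a0=3.650; τ=−ln(0.2877)/3.650=0.341 → t=1.990 > T=1.94: stop.
P first becomes ≥ 14 when it reaches 15 at the event at t=0.976.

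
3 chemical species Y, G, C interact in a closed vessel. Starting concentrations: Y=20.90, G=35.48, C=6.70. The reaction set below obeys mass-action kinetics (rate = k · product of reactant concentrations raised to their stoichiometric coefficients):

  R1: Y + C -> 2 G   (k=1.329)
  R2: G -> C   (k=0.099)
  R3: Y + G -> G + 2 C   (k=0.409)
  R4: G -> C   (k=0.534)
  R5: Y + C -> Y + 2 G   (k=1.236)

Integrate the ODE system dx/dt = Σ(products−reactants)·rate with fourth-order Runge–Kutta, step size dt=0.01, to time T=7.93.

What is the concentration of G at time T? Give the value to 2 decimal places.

RK4 with dt=0.01: 793 steps to T=7.93. Trajectory (selected grid times):
t=0.00: Y=20.90 G=35.48 C=6.70
t=0.88: Y=0.00 G=40.16 C=43.21
t=1.76: Y=0.00 G=23.01 C=60.36
t=2.64: Y=0.00 G=13.18 C=70.18
t=3.52: Y=0.00 G=7.55 C=75.81
t=4.41: Y=0.00 G=4.30 C=79.07
t=5.29: Y=0.00 G=2.46 C=80.90
t=6.17: Y=0.00 G=1.41 C=81.95
t=7.05: Y=0.00 G=0.81 C=82.56
t=7.93: Y=0.00 G=0.46 C=82.90
Read off G at T=7.93: 0.46

G at T = 0.46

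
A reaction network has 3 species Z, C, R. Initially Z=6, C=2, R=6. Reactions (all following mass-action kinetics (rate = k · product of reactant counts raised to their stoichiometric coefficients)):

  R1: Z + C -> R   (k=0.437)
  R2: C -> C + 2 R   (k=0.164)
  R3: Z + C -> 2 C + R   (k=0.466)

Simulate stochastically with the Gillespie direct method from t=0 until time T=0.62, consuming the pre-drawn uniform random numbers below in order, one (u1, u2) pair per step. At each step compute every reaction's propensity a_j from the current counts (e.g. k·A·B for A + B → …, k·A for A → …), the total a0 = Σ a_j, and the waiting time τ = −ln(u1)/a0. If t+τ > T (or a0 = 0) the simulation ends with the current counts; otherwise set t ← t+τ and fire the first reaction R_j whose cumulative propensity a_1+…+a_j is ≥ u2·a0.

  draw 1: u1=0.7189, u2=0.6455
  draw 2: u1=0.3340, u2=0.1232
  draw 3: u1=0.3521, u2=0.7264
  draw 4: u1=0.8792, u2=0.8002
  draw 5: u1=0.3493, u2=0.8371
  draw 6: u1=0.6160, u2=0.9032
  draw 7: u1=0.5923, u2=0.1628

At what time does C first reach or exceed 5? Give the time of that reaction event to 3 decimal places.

t=0.000: Z=6 C=2 R=6
Draw 1: a1=5.244, a2=0.328, a3=5.592, a0=11.164; τ=−ln(0.7189)/11.164=0.030 → t=0.030; u2·a0=0.6455·11.164=7.206; a1+a2=5.572 < 7.206 ≤ a1+…+a3=11.164 → R3 fires; Z=5 C=3 R=7
Draw 2: a1=6.555, a2=0.492, a3=6.990, a0=14.037; τ=−ln(0.3340)/14.037=0.078 → t=0.108; u2·a0=0.1232·14.037=1.729 ≤ a1=6.555 → R1 fires; Z=4 C=2 R=8
Draw 3: a1=3.496, a2=0.328, a3=3.728, a0=7.552; τ=−ln(0.3521)/7.552=0.138 → t=0.246; u2·a0=0.7264·7.552=5.486; a1+a2=3.824 < 5.486 ≤ a1+…+a3=7.552 → R3 fires; Z=3 C=3 R=9
Draw 4: a1=3.933, a2=0.492, a3=4.194, a0=8.619; τ=−ln(0.8792)/8.619=0.015 → t=0.261; u2·a0=0.8002·8.619=6.897; a1+a2=4.425 < 6.897 ≤ a1+…+a3=8.619 → R3 fires; Z=2 C=4 R=10
Draw 5: a1=3.496, a2=0.656, a3=3.728, a0=7.880; τ=−ln(0.3493)/7.880=0.133 → t=0.394; u2·a0=0.8371·7.880=6.596; a1+a2=4.152 < 6.596 ≤ a1+…+a3=7.880 → R3 fires; Z=1 C=5 R=11
Draw 6: a1=2.185, a2=0.820, a3=2.330, a0=5.335; τ=−ln(0.6160)/5.335=0.091 → t=0.485; u2·a0=0.9032·5.335=4.819; a1+a2=3.005 < 4.819 ≤ a1+…+a3=5.335 → R3 fires; Z=0 C=6 R=12
Draw 7: a1=0.000, a2=0.984, a3=0.000, a0=0.984; τ=−ln(0.5923)/0.984=0.532 → t=1.017 > T=0.62: stop.
C first becomes ≥ 5 when it reaches 5 at the event at t=0.394.

Threshold first reached at t = 0.394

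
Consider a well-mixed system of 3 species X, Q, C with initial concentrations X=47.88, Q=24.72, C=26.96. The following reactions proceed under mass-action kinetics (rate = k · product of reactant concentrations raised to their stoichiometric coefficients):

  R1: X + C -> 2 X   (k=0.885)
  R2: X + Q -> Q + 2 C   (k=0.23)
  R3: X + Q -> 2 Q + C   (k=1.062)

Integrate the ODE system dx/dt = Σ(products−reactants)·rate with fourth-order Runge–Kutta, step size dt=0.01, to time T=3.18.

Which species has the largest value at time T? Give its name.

RK4 with dt=0.01: 318 steps to T=3.18. Trajectory (selected grid times):
t=0.00: X=47.88 Q=24.72 C=26.96
t=0.35: X=0.00 Q=119.31 C=95.33
t=0.71: X=0.00 Q=119.31 C=95.33
t=1.06: X=0.00 Q=119.31 C=95.33
t=1.41: X=0.00 Q=119.31 C=95.33
t=1.77: X=0.00 Q=119.31 C=95.33
t=2.12: X=0.00 Q=119.31 C=95.33
t=2.47: X=0.00 Q=119.31 C=95.33
t=2.83: X=0.00 Q=119.31 C=95.33
t=3.18: X=0.00 Q=119.31 C=95.33
At T=3.18: X=0.00 Q=119.31 C=95.33; the largest is Q.

Dominant species at T: Q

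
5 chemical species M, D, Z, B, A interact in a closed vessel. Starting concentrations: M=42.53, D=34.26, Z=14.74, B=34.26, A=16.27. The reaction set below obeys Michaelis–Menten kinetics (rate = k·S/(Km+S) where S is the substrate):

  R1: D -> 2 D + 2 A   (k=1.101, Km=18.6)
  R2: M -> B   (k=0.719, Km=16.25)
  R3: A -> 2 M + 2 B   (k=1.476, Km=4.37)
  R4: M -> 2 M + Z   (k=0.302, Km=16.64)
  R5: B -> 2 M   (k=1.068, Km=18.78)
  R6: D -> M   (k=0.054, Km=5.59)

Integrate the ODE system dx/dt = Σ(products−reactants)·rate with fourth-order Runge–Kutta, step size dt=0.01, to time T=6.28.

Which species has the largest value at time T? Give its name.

RK4 with dt=0.01: 628 steps to T=6.28. Trajectory (selected grid times):
t=0.00: M=42.53 D=34.26 Z=14.74 B=34.26 A=16.27
t=0.70: M=44.95 D=34.73 Z=14.89 B=35.77 A=16.46
t=1.40: M=47.39 D=35.20 Z=15.05 B=37.28 A=16.64
t=2.09: M=49.81 D=35.66 Z=15.20 B=38.78 A=16.83
t=2.79: M=52.27 D=36.14 Z=15.36 B=40.30 A=17.03
t=3.49: M=54.75 D=36.62 Z=15.52 B=41.81 A=17.22
t=4.19: M=57.25 D=37.10 Z=15.69 B=43.34 A=17.42
t=4.88: M=59.72 D=37.57 Z=15.85 B=44.84 A=17.62
t=5.58: M=62.24 D=38.05 Z=16.02 B=46.36 A=17.83
t=6.28: M=64.77 D=38.54 Z=16.18 B=47.89 A=18.03
At T=6.28: M=64.77 D=38.54 Z=16.18 B=47.89 A=18.03; the largest is M.

Dominant species at T: M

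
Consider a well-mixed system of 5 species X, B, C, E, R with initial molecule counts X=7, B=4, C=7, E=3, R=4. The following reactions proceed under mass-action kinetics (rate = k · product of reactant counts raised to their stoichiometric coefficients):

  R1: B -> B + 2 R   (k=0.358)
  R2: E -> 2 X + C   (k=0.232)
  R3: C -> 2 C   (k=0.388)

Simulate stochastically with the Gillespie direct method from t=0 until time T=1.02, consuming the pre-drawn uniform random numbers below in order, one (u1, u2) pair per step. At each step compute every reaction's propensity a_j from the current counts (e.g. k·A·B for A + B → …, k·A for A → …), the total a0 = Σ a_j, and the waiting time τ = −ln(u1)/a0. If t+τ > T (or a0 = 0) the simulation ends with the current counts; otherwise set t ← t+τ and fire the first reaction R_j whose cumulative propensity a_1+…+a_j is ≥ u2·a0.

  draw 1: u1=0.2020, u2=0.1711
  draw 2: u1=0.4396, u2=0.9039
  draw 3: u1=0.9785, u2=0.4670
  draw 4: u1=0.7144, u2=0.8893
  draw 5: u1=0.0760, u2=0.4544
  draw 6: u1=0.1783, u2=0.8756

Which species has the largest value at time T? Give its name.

Dominant species at T: C

t=0.000: X=7 B=4 C=7 E=3 R=4
Draw 1: a1=1.432, a2=0.696, a3=2.716, a0=4.844; τ=−ln(0.2020)/4.844=0.330 → t=0.330; u2·a0=0.1711·4.844=0.829 ≤ a1=1.432 → R1 fires; X=7 B=4 C=7 E=3 R=6
Draw 2: a1=1.432, a2=0.696, a3=2.716, a0=4.844; τ=−ln(0.4396)/4.844=0.170 → t=0.500; u2·a0=0.9039·4.844=4.378; a1+a2=2.128 < 4.378 ≤ a1+…+a3=4.844 → R3 fires; X=7 B=4 C=8 E=3 R=6
Draw 3: a1=1.432, a2=0.696, a3=3.104, a0=5.232; τ=−ln(0.9785)/5.232=0.004 → t=0.504; u2·a0=0.4670·5.232=2.443; a1+a2=2.128 < 2.443 ≤ a1+…+a3=5.232 → R3 fires; X=7 B=4 C=9 E=3 R=6
Draw 4: a1=1.432, a2=0.696, a3=3.492, a0=5.620; τ=−ln(0.7144)/5.620=0.060 → t=0.564; u2·a0=0.8893·5.620=4.998; a1+a2=2.128 < 4.998 ≤ a1+…+a3=5.620 → R3 fires; X=7 B=4 C=10 E=3 R=6
Draw 5: a1=1.432, a2=0.696, a3=3.880, a0=6.008; τ=−ln(0.0760)/6.008=0.429 → t=0.993; u2·a0=0.4544·6.008=2.730; a1+a2=2.128 < 2.730 ≤ a1+…+a3=6.008 → R3 fires; X=7 B=4 C=11 E=3 R=6
Draw 6: a1=1.432, a2=0.696, a3=4.268, a0=6.396; τ=−ln(0.1783)/6.396=0.270 → t=1.262 > T=1.02: stop.
At T=1.02: X=7 B=4 C=11 E=3 R=6; the largest is C.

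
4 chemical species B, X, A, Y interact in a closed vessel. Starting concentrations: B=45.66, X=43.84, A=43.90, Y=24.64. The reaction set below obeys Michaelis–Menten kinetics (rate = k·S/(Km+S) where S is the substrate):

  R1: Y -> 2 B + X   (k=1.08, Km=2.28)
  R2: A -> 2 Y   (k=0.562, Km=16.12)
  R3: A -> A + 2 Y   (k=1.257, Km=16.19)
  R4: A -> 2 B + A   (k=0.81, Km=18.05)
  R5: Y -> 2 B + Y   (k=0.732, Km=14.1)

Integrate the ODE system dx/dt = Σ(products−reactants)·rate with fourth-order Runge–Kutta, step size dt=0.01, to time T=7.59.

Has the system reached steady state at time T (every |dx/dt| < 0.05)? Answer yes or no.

Steady state at T: no

RK4 with dt=0.01: 759 steps to T=7.59. Trajectory (selected grid times):
t=0.00: B=45.66 X=43.84 A=43.90 Y=24.64
t=0.84: B=49.08 X=44.67 A=43.56 Y=26.04
t=1.69: B=52.56 X=45.52 A=43.21 Y=27.45
t=2.53: B=56.01 X=46.36 A=42.86 Y=28.83
t=3.37: B=59.49 X=47.20 A=42.52 Y=30.20
t=4.22: B=63.02 X=48.05 A=42.17 Y=31.59
t=5.06: B=66.52 X=48.90 A=41.83 Y=32.94
t=5.90: B=70.03 X=49.75 A=41.49 Y=34.30
t=6.75: B=73.60 X=50.61 A=41.15 Y=35.66
t=7.59: B=77.14 X=51.47 A=40.81 Y=36.99
Rates at T: R1=1.0173, R2=0.4029, R3=0.9000, R4=0.5616, R5=0.5300
dx/dt at T (Σ net stoichiometry × rate): B=+4.2178, X=+1.0173, A=-0.4029, Y=+1.5884
Largest |dx/dt| is |+4.2178| (B) ≥ 0.05 → not steady.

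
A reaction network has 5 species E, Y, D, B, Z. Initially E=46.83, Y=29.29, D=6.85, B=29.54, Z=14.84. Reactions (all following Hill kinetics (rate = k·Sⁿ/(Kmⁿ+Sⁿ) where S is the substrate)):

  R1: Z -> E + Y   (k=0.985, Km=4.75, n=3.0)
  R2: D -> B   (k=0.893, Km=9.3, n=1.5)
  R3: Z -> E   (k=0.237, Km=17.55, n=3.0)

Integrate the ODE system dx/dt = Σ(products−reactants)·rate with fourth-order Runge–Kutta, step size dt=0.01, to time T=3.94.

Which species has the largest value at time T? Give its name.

Dominant species at T: E

RK4 with dt=0.01: 394 steps to T=3.94. Trajectory (selected grid times):
t=0.00: E=46.83 Y=29.29 D=6.85 B=29.54 Z=14.84
t=0.44: E=47.29 Y=29.71 D=6.70 B=29.69 Z=14.38
t=0.88: E=47.74 Y=30.13 D=6.55 B=29.84 Z=13.93
t=1.31: E=48.18 Y=30.53 D=6.41 B=29.98 Z=13.49
t=1.75: E=48.63 Y=30.95 D=6.27 B=30.12 Z=13.04
t=2.19: E=49.07 Y=31.36 D=6.13 B=30.26 Z=12.60
t=2.63: E=49.51 Y=31.77 D=6.00 B=30.39 Z=12.16
t=3.06: E=49.93 Y=32.17 D=5.87 B=30.52 Z=11.74
t=3.50: E=50.36 Y=32.57 D=5.74 B=30.65 Z=11.31
t=3.94: E=50.78 Y=32.98 D=5.61 B=30.78 Z=10.89
At T=3.94: E=50.78 Y=32.98 D=5.61 B=30.78 Z=10.89; the largest is E.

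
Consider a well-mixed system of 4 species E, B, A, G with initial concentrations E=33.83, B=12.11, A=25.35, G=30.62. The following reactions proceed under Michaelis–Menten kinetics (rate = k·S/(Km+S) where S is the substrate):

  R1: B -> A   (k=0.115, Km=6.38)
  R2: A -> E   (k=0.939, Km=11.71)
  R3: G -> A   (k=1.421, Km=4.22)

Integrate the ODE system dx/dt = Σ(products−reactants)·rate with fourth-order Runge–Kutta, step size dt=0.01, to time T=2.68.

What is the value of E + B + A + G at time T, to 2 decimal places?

Check how each reaction changes W = E + B + A + G (weight of products minus weight of reactants):
R1: B -> A: (1·1) − (1·1) = 1 − 1 = 0
R2: A -> E: (1·1) − (1·1) = 1 − 1 = 0
R3: G -> A: (1·1) − (1·1) = 1 − 1 = 0
Every reaction leaves W unchanged, so W is conserved and no simulation is needed: W(T) = W(0) = 33.83 + 12.11 + 25.35 + 30.62 = 101.91

Value at T = 101.91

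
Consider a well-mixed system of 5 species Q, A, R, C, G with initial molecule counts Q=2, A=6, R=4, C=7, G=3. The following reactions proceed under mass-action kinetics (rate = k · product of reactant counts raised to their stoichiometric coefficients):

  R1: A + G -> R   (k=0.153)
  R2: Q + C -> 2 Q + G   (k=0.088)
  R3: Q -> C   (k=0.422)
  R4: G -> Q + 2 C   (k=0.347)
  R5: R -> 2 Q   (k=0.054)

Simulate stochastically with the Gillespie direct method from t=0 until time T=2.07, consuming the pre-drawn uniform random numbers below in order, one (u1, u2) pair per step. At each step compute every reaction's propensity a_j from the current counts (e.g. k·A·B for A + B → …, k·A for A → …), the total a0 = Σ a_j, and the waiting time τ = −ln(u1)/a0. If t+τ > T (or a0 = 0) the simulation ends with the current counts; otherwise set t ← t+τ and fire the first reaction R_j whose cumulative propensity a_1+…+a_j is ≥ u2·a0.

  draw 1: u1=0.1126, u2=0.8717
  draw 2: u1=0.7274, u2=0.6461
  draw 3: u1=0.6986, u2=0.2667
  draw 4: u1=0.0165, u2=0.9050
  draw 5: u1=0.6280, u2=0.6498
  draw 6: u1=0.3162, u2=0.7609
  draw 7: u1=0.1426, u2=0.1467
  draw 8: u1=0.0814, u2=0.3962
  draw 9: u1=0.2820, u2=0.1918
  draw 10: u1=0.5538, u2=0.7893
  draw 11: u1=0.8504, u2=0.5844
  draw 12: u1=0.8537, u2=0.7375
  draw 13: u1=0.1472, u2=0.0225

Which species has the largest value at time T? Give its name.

t=0.000: Q=2 A=6 R=4 C=7 G=3
Draw 1: a1=2.754, a2=1.232, a3=0.844, a4=1.041, a5=0.216, a0=6.087; τ=−ln(0.1126)/6.087=0.359 → t=0.359; u2·a0=0.8717·6.087=5.306; a1+…+a3=4.830 < 5.306 ≤ a1+…+a4=5.871 → R4 fires; Q=3 A=6 R=4 C=9 G=2
Draw 2: a1=1.836, a2=2.376, a3=1.266, a4=0.694, a5=0.216, a0=6.388; τ=−ln(0.7274)/6.388=0.050 → t=0.409; u2·a0=0.6461·6.388=4.127; a1=1.836 < 4.127 ≤ a1+a2=4.212 → R2 fires; Q=4 A=6 R=4 C=8 G=3
Draw 3: a1=2.754, a2=2.816, a3=1.688, a4=1.041, a5=0.216, a0=8.515; τ=−ln(0.6986)/8.515=0.042 → t=0.451; u2·a0=0.2667·8.515=2.271 ≤ a1=2.754 → R1 fires; Q=4 A=5 R=5 C=8 G=2
Draw 4: a1=1.530, a2=2.816, a3=1.688, a4=0.694, a5=0.270, a0=6.998; τ=−ln(0.0165)/6.998=0.587 → t=1.037; u2·a0=0.9050·6.998=6.333; a1+…+a3=6.034 < 6.333 ≤ a1+…+a4=6.728 → R4 fires; Q=5 A=5 R=5 C=10 G=1
Draw 5: a1=0.765, a2=4.400, a3=2.110, a4=0.347, a5=0.270, a0=7.892; τ=−ln(0.6280)/7.892=0.059 → t=1.096; u2·a0=0.6498·7.892=5.128; a1=0.765 < 5.128 ≤ a1+a2=5.165 → R2 fires; Q=6 A=5 R=5 C=9 G=2
Draw 6: a1=1.530, a2=4.752, a3=2.532, a4=0.694, a5=0.270, a0=9.778; τ=−ln(0.3162)/9.778=0.118 → t=1.214; u2·a0=0.7609·9.778=7.440; a1+a2=6.282 < 7.440 ≤ a1+…+a3=8.814 → R3 fires; Q=5 A=5 R=5 C=10 G=2
Draw 7: a1=1.530, a2=4.400, a3=2.110, a4=0.694, a5=0.270, a0=9.004; τ=−ln(0.1426)/9.004=0.216 → t=1.430; u2·a0=0.1467·9.004=1.321 ≤ a1=1.530 → R1 fires; Q=5 A=4 R=6 C=10 G=1
Draw 8: a1=0.612, a2=4.400, a3=2.110, a4=0.347, a5=0.324, a0=7.793; τ=−ln(0.0814)/7.793=0.322 → t=1.752; u2·a0=0.3962·7.793=3.088; a1=0.612 < 3.088 ≤ a1+a2=5.012 → R2 fires; Q=6 A=4 R=6 C=9 G=2
Draw 9: a1=1.224, a2=4.752, a3=2.532, a4=0.694, a5=0.324, a0=9.526; τ=−ln(0.2820)/9.526=0.133 → t=1.885; u2·a0=0.1918·9.526=1.827; a1=1.224 < 1.827 ≤ a1+a2=5.976 → R2 fires; Q=7 A=4 R=6 C=8 G=3
Draw 10: a1=1.836, a2=4.928, a3=2.954, a4=1.041, a5=0.324, a0=11.083; τ=−ln(0.5538)/11.083=0.053 → t=1.938; u2·a0=0.7893·11.083=8.748; a1+a2=6.764 < 8.748 ≤ a1+…+a3=9.718 → R3 fires; Q=6 A=4 R=6 C=9 G=3
Draw 11: a1=1.836, a2=4.752, a3=2.532, a4=1.041, a5=0.324, a0=10.485; τ=−ln(0.8504)/10.485=0.015 → t=1.954; u2·a0=0.5844·10.485=6.127; a1=1.836 < 6.127 ≤ a1+a2=6.588 → R2 fires; Q=7 A=4 R=6 C=8 G=4
Draw 12: a1=2.448, a2=4.928, a3=2.954, a4=1.388, a5=0.324, a0=12.042; τ=−ln(0.8537)/12.042=0.013 → t=1.967; u2·a0=0.7375·12.042=8.881; a1+a2=7.376 < 8.881 ≤ a1+…+a3=10.330 → R3 fires; Q=6 A=4 R=6 C=9 G=4
Draw 13: a1=2.448, a2=4.752, a3=2.532, a4=1.388, a5=0.324, a0=11.444; τ=−ln(0.1472)/11.444=0.167 → t=2.134 > T=2.07: stop.
At T=2.07: Q=6 A=4 R=6 C=9 G=4; the largest is C.

Dominant species at T: C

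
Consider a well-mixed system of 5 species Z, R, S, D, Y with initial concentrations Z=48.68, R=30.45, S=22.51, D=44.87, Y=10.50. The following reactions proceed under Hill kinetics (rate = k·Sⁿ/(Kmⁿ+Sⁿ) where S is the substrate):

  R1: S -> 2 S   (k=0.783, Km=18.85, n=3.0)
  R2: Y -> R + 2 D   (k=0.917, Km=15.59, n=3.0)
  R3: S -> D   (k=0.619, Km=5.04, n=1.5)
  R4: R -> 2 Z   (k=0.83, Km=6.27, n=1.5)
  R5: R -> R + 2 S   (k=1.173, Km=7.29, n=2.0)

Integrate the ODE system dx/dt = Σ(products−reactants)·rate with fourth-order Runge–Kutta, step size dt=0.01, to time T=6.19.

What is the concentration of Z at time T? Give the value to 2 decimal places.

RK4 with dt=0.01: 619 steps to T=6.19. Trajectory (selected grid times):
t=0.00: Z=48.68 R=30.45 S=22.51 D=44.87 Y=10.50
t=0.69: Z=49.73 R=30.07 S=24.00 D=45.55 Y=10.35
t=1.38: Z=50.77 R=29.69 S=25.52 D=46.22 Y=10.21
t=2.06: Z=51.80 R=29.31 S=27.02 D=46.88 Y=10.08
t=2.75: Z=52.84 R=28.92 S=28.56 D=47.54 Y=9.95
t=3.44: Z=53.88 R=28.53 S=30.11 D=48.20 Y=9.82
t=4.13: Z=54.92 R=28.14 S=31.66 D=48.85 Y=9.69
t=4.81: Z=55.94 R=27.75 S=33.21 D=49.48 Y=9.57
t=5.50: Z=56.97 R=27.35 S=34.78 D=50.12 Y=9.46
t=6.19: Z=58.00 R=26.95 S=36.35 D=50.75 Y=9.34
Read off Z at T=6.19: 58.00

Z at T = 58.00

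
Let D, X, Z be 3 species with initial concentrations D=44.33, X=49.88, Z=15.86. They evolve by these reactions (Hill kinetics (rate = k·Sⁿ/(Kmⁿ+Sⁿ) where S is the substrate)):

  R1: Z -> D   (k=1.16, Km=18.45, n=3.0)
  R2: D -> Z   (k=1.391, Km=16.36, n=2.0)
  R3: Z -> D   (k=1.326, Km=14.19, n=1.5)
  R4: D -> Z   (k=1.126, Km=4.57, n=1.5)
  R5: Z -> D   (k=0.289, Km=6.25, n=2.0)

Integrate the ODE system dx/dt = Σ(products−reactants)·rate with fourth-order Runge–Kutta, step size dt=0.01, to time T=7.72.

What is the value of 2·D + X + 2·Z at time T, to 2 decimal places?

Value at T = 170.26

Check how each reaction changes W = 2·D + X + 2·Z (weight of products minus weight of reactants):
R1: Z -> D: (2·1) − (2·1) = 2 − 2 = 0
R2: D -> Z: (2·1) − (2·1) = 2 − 2 = 0
R3: Z -> D: (2·1) − (2·1) = 2 − 2 = 0
R4: D -> Z: (2·1) − (2·1) = 2 − 2 = 0
R5: Z -> D: (2·1) − (2·1) = 2 − 2 = 0
Every reaction leaves W unchanged, so W is conserved and no simulation is needed: W(T) = W(0) = 2·44.33 + 49.88 + 2·15.86 = 170.26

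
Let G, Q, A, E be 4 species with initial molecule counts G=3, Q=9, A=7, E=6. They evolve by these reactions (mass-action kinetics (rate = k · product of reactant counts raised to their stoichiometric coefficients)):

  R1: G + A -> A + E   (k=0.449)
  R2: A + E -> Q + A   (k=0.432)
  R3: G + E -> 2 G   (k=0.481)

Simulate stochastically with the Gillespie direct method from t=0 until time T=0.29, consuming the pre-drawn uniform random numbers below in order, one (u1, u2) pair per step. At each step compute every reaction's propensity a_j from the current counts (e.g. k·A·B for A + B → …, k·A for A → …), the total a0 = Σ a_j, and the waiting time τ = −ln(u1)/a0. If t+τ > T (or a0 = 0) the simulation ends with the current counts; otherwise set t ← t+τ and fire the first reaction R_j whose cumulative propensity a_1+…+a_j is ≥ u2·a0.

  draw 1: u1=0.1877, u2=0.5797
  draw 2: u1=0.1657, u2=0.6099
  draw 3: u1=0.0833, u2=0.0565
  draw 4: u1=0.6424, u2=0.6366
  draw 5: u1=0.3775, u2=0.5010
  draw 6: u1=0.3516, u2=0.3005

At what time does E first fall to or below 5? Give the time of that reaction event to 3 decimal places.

t=0.000: G=3 Q=9 A=7 E=6
Draw 1: a1=9.429, a2=18.144, a3=8.658, a0=36.231; τ=−ln(0.1877)/36.231=0.046 → t=0.046; u2·a0=0.5797·36.231=21.003; a1=9.429 < 21.003 ≤ a1+a2=27.573 → R2 fires; G=3 Q=10 A=7 E=5
Draw 2: a1=9.429, a2=15.120, a3=7.215, a0=31.764; τ=−ln(0.1657)/31.764=0.057 → t=0.103; u2·a0=0.6099·31.764=19.373; a1=9.429 < 19.373 ≤ a1+a2=24.549 → R2 fires; G=3 Q=11 A=7 E=4
Draw 3: a1=9.429, a2=12.096, a3=5.772, a0=27.297; τ=−ln(0.0833)/27.297=0.091 → t=0.194; u2·a0=0.0565·27.297=1.542 ≤ a1=9.429 → R1 fires; G=2 Q=11 A=7 E=5
Draw 4: a1=6.286, a2=15.120, a3=4.810, a0=26.216; τ=−ln(0.6424)/26.216=0.017 → t=0.211; u2·a0=0.6366·26.216=16.689; a1=6.286 < 16.689 ≤ a1+a2=21.406 → R2 fires; G=2 Q=12 A=7 E=4
Draw 5: a1=6.286, a2=12.096, a3=3.848, a0=22.230; τ=−ln(0.3775)/22.230=0.044 → t=0.255; u2·a0=0.5010·22.230=11.137; a1=6.286 < 11.137 ≤ a1+a2=18.382 → R2 fires; G=2 Q=13 A=7 E=3
Draw 6: a1=6.286, a2=9.072, a3=2.886, a0=18.244; τ=−ln(0.3516)/18.244=0.057 → t=0.312 > T=0.29: stop.
E first becomes ≤ 5 when it reaches 5 at the event at t=0.046.

Threshold first reached at t = 0.046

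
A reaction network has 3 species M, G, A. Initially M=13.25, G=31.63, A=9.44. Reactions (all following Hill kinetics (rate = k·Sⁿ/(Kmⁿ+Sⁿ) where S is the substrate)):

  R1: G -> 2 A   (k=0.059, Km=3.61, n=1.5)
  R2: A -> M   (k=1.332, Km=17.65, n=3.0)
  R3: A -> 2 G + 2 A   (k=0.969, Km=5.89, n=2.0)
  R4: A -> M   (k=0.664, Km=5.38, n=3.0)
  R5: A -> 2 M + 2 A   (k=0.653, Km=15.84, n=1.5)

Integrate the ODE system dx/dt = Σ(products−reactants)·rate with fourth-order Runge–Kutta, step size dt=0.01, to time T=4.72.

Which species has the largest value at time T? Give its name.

RK4 with dt=0.01: 472 steps to T=4.72. Trajectory (selected grid times):
t=0.00: M=13.25 G=31.63 A=9.44
t=0.52: M=13.85 G=32.33 A=9.59
t=1.05: M=14.47 G=33.05 A=9.73
t=1.57: M=15.09 G=33.76 A=9.87
t=2.10: M=15.74 G=34.49 A=10.02
t=2.62: M=16.37 G=35.21 A=10.16
t=3.15: M=17.03 G=35.95 A=10.30
t=3.67: M=17.69 G=36.68 A=10.44
t=4.20: M=18.36 G=37.44 A=10.58
t=4.72: M=19.04 G=38.18 A=10.72
At T=4.72: M=19.04 G=38.18 A=10.72; the largest is G.

Dominant species at T: G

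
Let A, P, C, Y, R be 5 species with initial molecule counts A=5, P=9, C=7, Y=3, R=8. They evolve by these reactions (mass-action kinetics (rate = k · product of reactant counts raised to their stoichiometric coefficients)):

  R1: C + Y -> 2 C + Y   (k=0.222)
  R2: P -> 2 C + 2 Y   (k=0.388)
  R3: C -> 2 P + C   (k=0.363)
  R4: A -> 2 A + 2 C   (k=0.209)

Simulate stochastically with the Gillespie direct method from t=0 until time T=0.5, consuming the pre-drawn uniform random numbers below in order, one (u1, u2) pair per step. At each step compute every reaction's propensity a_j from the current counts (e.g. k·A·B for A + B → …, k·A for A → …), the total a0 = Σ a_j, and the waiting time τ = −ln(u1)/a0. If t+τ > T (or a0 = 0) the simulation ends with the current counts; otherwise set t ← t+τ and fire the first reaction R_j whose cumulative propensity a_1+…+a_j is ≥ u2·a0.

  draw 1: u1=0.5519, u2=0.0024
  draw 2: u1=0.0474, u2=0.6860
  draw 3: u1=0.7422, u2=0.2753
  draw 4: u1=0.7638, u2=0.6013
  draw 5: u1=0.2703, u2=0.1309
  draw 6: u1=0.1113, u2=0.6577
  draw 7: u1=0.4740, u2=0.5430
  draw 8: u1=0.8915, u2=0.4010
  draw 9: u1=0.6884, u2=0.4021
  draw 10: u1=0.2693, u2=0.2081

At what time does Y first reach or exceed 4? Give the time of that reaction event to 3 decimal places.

t=0.000: A=5 P=9 C=7 Y=3 R=8
Draw 1: a1=4.662, a2=3.492, a3=2.541, a4=1.045, a0=11.740; τ=−ln(0.5519)/11.740=0.051 → t=0.051; u2·a0=0.0024·11.740=0.028 ≤ a1=4.662 → R1 fires; A=5 P=9 C=8 Y=3 R=8
Draw 2: a1=5.328, a2=3.492, a3=2.904, a4=1.045, a0=12.769; τ=−ln(0.0474)/12.769=0.239 → t=0.289; u2·a0=0.6860·12.769=8.760; a1=5.328 < 8.760 ≤ a1+a2=8.820 → R2 fires; A=5 P=8 C=10 Y=5 R=8
Draw 3: a1=11.100, a2=3.104, a3=3.630, a4=1.045, a0=18.879; τ=−ln(0.7422)/18.879=0.016 → t=0.305; u2·a0=0.2753·18.879=5.197 ≤ a1=11.100 → R1 fires; A=5 P=8 C=11 Y=5 R=8
Draw 4: a1=12.210, a2=3.104, a3=3.993, a4=1.045, a0=20.352; τ=−ln(0.7638)/20.352=0.013 → t=0.318; u2·a0=0.6013·20.352=12.238; a1=12.210 < 12.238 ≤ a1+a2=15.314 → R2 fires; A=5 P=7 C=13 Y=7 R=8
Draw 5: a1=20.202, a2=2.716, a3=4.719, a4=1.045, a0=28.682; τ=−ln(0.2703)/28.682=0.046 → t=0.364; u2·a0=0.1309·28.682=3.754 ≤ a1=20.202 → R1 fires; A=5 P=7 C=14 Y=7 R=8
Draw 6: a1=21.756, a2=2.716, a3=5.082, a4=1.045, a0=30.599; τ=−ln(0.1113)/30.599=0.072 → t=0.436; u2·a0=0.6577·30.599=20.125 ≤ a1=21.756 → R1 fires; A=5 P=7 C=15 Y=7 R=8
Draw 7: a1=23.310, a2=2.716, a3=5.445, a4=1.045, a0=32.516; τ=−ln(0.4740)/32.516=0.023 → t=0.459; u2·a0=0.5430·32.516=17.656 ≤ a1=23.310 → R1 fires; A=5 P=7 C=16 Y=7 R=8
Draw 8: a1=24.864, a2=2.716, a3=5.808, a4=1.045, a0=34.433; τ=−ln(0.8915)/34.433=0.003 → t=0.462; u2·a0=0.4010·34.433=13.808 ≤ a1=24.864 → R1 fires; A=5 P=7 C=17 Y=7 R=8
Draw 9: a1=26.418, a2=2.716, a3=6.171, a4=1.045, a0=36.350; τ=−ln(0.6884)/36.350=0.010 → t=0.472; u2·a0=0.4021·36.350=14.616 ≤ a1=26.418 → R1 fires; A=5 P=7 C=18 Y=7 R=8
Draw 10: a1=27.972, a2=2.716, a3=6.534, a4=1.045, a0=38.267; τ=−ln(0.2693)/38.267=0.034 → t=0.507 > T=0.5: stop.
Y first becomes ≥ 4 when it reaches 5 at the event at t=0.289.

Threshold first reached at t = 0.289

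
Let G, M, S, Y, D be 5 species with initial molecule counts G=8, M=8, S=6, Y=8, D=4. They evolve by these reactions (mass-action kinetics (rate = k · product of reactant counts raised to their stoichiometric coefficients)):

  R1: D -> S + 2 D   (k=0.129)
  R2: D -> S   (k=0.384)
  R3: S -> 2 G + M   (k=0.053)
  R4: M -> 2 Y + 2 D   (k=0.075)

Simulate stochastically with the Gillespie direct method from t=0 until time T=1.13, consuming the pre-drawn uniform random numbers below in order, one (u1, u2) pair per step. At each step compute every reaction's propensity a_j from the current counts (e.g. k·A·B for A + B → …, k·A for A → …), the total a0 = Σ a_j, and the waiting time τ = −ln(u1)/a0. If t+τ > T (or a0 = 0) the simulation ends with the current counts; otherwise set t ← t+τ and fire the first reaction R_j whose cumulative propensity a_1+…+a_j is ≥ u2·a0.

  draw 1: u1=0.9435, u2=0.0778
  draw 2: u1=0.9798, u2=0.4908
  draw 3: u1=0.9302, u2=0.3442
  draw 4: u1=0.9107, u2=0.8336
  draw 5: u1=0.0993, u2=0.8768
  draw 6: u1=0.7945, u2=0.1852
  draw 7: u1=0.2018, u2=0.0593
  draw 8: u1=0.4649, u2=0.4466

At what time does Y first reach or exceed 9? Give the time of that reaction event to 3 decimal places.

t=0.000: G=8 M=8 S=6 Y=8 D=4
Draw 1: a1=0.516, a2=1.536, a3=0.318, a4=0.600, a0=2.970; τ=−ln(0.9435)/2.970=0.020 → t=0.020; u2·a0=0.0778·2.970=0.231 ≤ a1=0.516 → R1 fires; G=8 M=8 S=7 Y=8 D=5
Draw 2: a1=0.645, a2=1.920, a3=0.371, a4=0.600, a0=3.536; τ=−ln(0.9798)/3.536=0.006 → t=0.025; u2·a0=0.4908·3.536=1.735; a1=0.645 < 1.735 ≤ a1+a2=2.565 → R2 fires; G=8 M=8 S=8 Y=8 D=4
Draw 3: a1=0.516, a2=1.536, a3=0.424, a4=0.600, a0=3.076; τ=−ln(0.9302)/3.076=0.024 → t=0.049; u2·a0=0.3442·3.076=1.059; a1=0.516 < 1.059 ≤ a1+a2=2.052 → R2 fires; G=8 M=8 S=9 Y=8 D=3
Draw 4: a1=0.387, a2=1.152, a3=0.477, a4=0.600, a0=2.616; τ=−ln(0.9107)/2.616=0.036 → t=0.085; u2·a0=0.8336·2.616=2.181; a1+…+a3=2.016 < 2.181 ≤ a1+…+a4=2.616 → R4 fires; G=8 M=7 S=9 Y=10 D=5
Draw 5: a1=0.645, a2=1.920, a3=0.477, a4=0.525, a0=3.567; τ=−ln(0.0993)/3.567=0.647 → t=0.732; u2·a0=0.8768·3.567=3.128; a1+…+a3=3.042 < 3.128 ≤ a1+…+a4=3.567 → R4 fires; G=8 M=6 S=9 Y=12 D=7
Draw 6: a1=0.903, a2=2.688, a3=0.477, a4=0.450, a0=4.518; τ=−ln(0.7945)/4.518=0.051 → t=0.783; u2·a0=0.1852·4.518=0.837 ≤ a1=0.903 → R1 fires; G=8 M=6 S=10 Y=12 D=8
Draw 7: a1=1.032, a2=3.072, a3=0.530, a4=0.450, a0=5.084; τ=−ln(0.2018)/5.084=0.315 → t=1.098; u2·a0=0.0593·5.084=0.301 ≤ a1=1.032 → R1 fires; G=8 M=6 S=11 Y=12 D=9
Draw 8: a1=1.161, a2=3.456, a3=0.583, a4=0.450, a0=5.650; τ=−ln(0.4649)/5.650=0.136 → t=1.233 > T=1.13: stop.
Y first becomes ≥ 9 when it reaches 10 at the event at t=0.085.

Threshold first reached at t = 0.085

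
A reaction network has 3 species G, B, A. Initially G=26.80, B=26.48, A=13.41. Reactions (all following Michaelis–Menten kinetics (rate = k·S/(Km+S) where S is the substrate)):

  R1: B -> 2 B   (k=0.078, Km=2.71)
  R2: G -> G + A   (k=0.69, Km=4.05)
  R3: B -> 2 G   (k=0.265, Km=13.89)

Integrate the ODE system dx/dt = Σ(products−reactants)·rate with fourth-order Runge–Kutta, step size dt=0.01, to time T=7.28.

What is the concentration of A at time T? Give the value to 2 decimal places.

A at T = 17.80

RK4 with dt=0.01: 728 steps to T=7.28. Trajectory (selected grid times):
t=0.00: G=26.80 B=26.48 A=13.41
t=0.81: G=27.08 B=26.40 A=13.90
t=1.62: G=27.36 B=26.31 A=14.38
t=2.43: G=27.64 B=26.23 A=14.87
t=3.24: G=27.92 B=26.15 A=15.36
t=4.04: G=28.20 B=26.07 A=15.84
t=4.85: G=28.48 B=25.98 A=16.33
t=5.66: G=28.76 B=25.90 A=16.82
t=6.47: G=29.04 B=25.82 A=17.31
t=7.28: G=29.32 B=25.74 A=17.80
Read off A at T=7.28: 17.80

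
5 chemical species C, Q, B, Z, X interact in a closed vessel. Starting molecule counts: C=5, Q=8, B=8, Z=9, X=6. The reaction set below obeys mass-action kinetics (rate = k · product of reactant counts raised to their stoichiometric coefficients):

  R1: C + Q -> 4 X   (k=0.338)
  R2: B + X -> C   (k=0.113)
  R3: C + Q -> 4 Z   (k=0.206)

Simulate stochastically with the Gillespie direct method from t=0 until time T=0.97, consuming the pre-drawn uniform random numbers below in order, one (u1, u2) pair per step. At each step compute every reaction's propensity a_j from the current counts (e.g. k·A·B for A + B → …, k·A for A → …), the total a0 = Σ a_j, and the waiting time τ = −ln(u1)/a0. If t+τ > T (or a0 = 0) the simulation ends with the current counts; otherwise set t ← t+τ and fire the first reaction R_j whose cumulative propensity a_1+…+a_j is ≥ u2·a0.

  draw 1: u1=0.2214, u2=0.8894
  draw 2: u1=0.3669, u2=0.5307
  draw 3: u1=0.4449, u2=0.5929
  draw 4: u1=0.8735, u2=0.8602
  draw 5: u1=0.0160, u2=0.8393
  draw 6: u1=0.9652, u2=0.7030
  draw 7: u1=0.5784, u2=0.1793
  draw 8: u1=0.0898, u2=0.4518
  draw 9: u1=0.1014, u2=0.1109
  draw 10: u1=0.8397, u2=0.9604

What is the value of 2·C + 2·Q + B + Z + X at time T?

Check how each reaction changes W = 2·C + 2·Q + B + Z + X (weight of products minus weight of reactants):
R1: C + Q -> 4 X: (1·4) − (2·1 + 2·1) = 4 − 4 = 0
R2: B + X -> C: (2·1) − (1·1 + 1·1) = 2 − 2 = 0
R3: C + Q -> 4 Z: (1·4) − (2·1 + 2·1) = 4 − 4 = 0
Every reaction leaves W unchanged, so W is conserved and no simulation is needed: W(T) = W(0) = 2·5 + 2·8 + 8 + 9 + 6 = 49

Value at T = 49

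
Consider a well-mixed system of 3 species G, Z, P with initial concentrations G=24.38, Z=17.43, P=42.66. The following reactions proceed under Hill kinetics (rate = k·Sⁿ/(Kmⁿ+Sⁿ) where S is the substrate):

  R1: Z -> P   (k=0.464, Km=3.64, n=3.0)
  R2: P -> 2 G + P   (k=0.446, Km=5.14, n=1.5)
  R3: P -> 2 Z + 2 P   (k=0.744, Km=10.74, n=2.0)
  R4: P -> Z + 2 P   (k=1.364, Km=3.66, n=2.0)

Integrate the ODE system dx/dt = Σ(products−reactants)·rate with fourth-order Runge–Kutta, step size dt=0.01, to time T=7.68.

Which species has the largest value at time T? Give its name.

RK4 with dt=0.01: 768 steps to T=7.68. Trajectory (selected grid times):
t=0.00: G=24.38 Z=17.43 P=42.66
t=0.85: G=25.11 Z=19.38 P=44.80
t=1.71: G=25.85 Z=21.36 P=46.97
t=2.56: G=26.58 Z=23.33 P=49.12
t=3.41: G=27.31 Z=25.30 P=51.27
t=4.27: G=28.06 Z=27.30 P=53.45
t=5.12: G=28.80 Z=29.27 P=55.60
t=5.97: G=29.53 Z=31.26 P=57.76
t=6.83: G=30.28 Z=33.26 P=59.95
t=7.68: G=31.02 Z=35.25 P=62.11
At T=7.68: G=31.02 Z=35.25 P=62.11; the largest is P.

Dominant species at T: P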